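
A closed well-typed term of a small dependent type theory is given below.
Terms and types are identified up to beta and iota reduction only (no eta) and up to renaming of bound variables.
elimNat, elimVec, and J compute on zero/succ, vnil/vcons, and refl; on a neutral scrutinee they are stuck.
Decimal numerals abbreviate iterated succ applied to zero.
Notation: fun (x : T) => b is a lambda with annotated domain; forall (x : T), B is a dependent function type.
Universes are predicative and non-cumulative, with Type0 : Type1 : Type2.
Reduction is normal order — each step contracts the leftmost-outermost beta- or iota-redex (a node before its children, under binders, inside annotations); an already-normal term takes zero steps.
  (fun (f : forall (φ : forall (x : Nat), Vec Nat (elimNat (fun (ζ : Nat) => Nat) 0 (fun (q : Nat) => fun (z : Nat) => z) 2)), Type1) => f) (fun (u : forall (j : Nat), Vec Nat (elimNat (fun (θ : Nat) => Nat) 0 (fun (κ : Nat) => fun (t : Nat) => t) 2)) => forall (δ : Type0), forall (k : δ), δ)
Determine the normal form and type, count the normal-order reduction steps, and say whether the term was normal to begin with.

reduced normal form:
  fun (f : forall (φ : Nat), Vec Nat 0) => forall (x : Type0), forall (ζ : x), x
type:
  forall (f : forall (φ : Nat), Vec Nat 0), Type1
normal-order step count: 8
started in normal form: no
first redex: a beta-redex


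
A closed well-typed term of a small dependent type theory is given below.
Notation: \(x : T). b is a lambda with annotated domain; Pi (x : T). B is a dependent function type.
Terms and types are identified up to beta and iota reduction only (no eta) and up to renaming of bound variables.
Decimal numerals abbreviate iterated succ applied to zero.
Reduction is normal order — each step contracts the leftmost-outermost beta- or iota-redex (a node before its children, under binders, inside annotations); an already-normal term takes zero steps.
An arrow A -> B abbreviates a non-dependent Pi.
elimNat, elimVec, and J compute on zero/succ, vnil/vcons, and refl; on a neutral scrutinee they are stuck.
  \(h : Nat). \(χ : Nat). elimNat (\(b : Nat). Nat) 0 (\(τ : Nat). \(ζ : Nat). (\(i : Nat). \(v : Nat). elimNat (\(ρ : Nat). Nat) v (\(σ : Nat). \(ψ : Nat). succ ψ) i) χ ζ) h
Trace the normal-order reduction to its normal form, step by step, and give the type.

normal-order reduction:
  \(h : Nat). \(χ : Nat). elimNat (\(b : Nat). Nat) 0 (\(τ : Nat). \(ζ : Nat). (\(i : Nat). \(v : Nat). elimNat (\(ρ : Nat). Nat) v (\(σ : Nat). \(ψ : Nat). succ ψ) i) χ ζ) h
  ~> \(h : Nat). \(χ : Nat). elimNat (\(b : Nat). Nat) 0 (\(τ : Nat). \(ζ : Nat). (\(i : Nat). elimNat (\(v : Nat). Nat) i (\(ρ : Nat). \(σ : Nat). succ σ) χ) ζ) h
  ~> \(h : Nat). \(χ : Nat). elimNat (\(b : Nat). Nat) 0 (\(τ : Nat). \(ζ : Nat). elimNat (\(i : Nat). Nat) ζ (\(v : Nat). \(ρ : Nat). succ ρ) χ) h
the term's type:
  Nat -> Nat -> Nat


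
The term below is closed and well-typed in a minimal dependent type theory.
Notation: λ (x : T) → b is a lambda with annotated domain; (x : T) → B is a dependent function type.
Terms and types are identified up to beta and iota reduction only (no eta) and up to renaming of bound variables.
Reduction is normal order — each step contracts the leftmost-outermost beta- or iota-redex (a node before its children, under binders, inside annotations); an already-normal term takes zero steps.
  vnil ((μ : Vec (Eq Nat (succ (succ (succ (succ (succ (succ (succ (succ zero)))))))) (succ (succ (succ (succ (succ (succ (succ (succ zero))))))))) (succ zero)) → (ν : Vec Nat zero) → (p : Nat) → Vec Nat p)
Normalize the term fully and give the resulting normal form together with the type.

normal form:
  vnil ((μ : Vec (Eq Nat (succ (succ (succ (succ (succ (succ (succ (succ zero)))))))) (succ (succ (succ (succ (succ (succ (succ (succ zero))))))))) (succ zero)) → (ν : Vec Nat zero) → (p : Nat) → Vec Nat p)
type:
  Vec ((μ : Vec (Eq Nat (succ (succ (succ (succ (succ (succ (succ (succ zero)))))))) (succ (succ (succ (succ (succ (succ (succ (succ zero))))))))) (succ zero)) → (ν : Vec Nat zero) → (p : Nat) → Vec Nat p) zero
observation: the term is already in normal form.


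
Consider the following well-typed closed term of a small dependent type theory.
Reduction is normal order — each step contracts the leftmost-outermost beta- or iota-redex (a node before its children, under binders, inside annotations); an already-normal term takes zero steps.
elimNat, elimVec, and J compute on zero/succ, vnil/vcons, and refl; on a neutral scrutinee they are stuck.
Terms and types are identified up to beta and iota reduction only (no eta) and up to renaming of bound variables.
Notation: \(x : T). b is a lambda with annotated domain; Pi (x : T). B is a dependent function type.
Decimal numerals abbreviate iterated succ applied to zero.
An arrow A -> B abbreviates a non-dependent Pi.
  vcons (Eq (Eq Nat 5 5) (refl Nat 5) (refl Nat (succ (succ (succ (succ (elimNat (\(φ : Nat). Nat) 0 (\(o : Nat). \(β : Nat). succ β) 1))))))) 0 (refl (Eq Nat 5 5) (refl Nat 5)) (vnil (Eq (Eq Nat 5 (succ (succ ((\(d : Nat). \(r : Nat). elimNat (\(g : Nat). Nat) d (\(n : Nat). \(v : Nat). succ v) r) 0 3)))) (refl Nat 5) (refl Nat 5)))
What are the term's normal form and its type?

normal form:
  vcons (Eq (Eq Nat 5 5) (refl Nat 5) (refl Nat 5)) 0 (refl (Eq Nat 5 5) (refl Nat 5)) (vnil (Eq (Eq Nat 5 5) (refl Nat 5) (refl Nat 5)))
type:
  Vec (Eq (Eq Nat 5 5) (refl Nat 5) (refl Nat 5)) 1


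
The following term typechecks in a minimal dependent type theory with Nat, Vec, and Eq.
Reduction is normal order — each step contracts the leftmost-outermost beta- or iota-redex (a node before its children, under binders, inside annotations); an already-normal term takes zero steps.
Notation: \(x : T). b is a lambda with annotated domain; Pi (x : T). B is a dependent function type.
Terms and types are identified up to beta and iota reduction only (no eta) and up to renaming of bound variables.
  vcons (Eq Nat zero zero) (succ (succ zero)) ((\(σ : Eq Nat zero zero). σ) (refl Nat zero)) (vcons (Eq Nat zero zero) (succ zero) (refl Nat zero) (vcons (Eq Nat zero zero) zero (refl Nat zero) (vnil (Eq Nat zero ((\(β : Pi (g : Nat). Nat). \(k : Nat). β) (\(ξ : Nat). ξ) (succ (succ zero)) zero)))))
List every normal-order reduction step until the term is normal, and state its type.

normal-order reduction:
  vcons (Eq Nat zero zero) (succ (succ zero)) ((\(σ : Eq Nat zero zero). σ) (refl Nat zero)) (vcons (Eq Nat zero zero) (succ zero) (refl Nat zero) (vcons (Eq Nat zero zero) zero (refl Nat zero) (vnil (Eq Nat zero ((\(β : Pi (g : Nat). Nat). \(k : Nat). β) (\(ξ : Nat). ξ) (succ (succ zero)) zero)))))
  ~> vcons (Eq Nat zero zero) (succ (succ zero)) (refl Nat zero) (vcons (Eq Nat zero zero) (succ zero) (refl Nat zero) (vcons (Eq Nat zero zero) zero (refl Nat zero) (vnil (Eq Nat zero ((\(σ : Pi (β : Nat). Nat). \(g : Nat). σ) (\(k : Nat). k) (succ (succ zero)) zero)))))
  ~> vcons (Eq Nat zero zero) (succ (succ zero)) (refl Nat zero) (vcons (Eq Nat zero zero) (succ zero) (refl Nat zero) (vcons (Eq Nat zero zero) zero (refl Nat zero) (vnil (Eq Nat zero ((\(σ : Nat). \(β : Nat). β) (succ (succ zero)) zero)))))
  ~> vcons (Eq Nat zero zero) (succ (succ zero)) (refl Nat zero) (vcons (Eq Nat zero zero) (succ zero) (refl Nat zero) (vcons (Eq Nat zero zero) zero (refl Nat zero) (vnil (Eq Nat zero ((\(σ : Nat). σ) zero)))))
  ~> vcons (Eq Nat zero zero) (succ (succ zero)) (refl Nat zero) (vcons (Eq Nat zero zero) (succ zero) (refl Nat zero) (vcons (Eq Nat zero zero) zero (refl Nat zero) (vnil (Eq Nat zero zero))))
type:
  Vec (Eq Nat zero zero) (succ (succ (succ zero)))


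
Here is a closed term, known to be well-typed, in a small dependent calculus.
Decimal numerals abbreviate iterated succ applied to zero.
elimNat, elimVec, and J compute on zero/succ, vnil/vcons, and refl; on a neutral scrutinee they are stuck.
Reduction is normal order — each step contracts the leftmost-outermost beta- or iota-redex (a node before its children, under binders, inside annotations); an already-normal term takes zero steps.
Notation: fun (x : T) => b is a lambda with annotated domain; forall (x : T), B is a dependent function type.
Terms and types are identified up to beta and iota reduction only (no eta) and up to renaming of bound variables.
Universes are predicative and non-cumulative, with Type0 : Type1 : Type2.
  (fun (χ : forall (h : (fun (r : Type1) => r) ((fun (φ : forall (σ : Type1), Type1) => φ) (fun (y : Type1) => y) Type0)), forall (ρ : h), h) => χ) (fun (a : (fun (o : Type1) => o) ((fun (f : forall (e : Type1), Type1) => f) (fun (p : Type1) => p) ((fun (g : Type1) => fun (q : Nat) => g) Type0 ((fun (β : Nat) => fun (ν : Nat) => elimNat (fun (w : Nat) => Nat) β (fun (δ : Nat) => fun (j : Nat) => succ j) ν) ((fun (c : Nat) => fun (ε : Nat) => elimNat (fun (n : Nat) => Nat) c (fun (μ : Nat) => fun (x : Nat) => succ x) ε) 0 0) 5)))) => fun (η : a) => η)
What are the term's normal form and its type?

normal form:
  fun (χ : Type0) => fun (h : χ) => h
the term's type:
  forall (χ : Type0), forall (h : χ), χ


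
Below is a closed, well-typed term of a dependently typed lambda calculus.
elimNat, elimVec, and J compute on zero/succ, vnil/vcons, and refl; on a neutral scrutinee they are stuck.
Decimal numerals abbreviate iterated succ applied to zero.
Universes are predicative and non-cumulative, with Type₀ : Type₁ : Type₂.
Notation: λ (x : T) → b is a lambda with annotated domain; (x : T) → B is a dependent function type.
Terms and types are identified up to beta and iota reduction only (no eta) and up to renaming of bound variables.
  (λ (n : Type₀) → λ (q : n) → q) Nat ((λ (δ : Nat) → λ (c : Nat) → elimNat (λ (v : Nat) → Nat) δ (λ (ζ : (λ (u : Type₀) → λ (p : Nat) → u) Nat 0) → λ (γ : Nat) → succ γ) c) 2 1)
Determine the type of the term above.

type:
  Nat


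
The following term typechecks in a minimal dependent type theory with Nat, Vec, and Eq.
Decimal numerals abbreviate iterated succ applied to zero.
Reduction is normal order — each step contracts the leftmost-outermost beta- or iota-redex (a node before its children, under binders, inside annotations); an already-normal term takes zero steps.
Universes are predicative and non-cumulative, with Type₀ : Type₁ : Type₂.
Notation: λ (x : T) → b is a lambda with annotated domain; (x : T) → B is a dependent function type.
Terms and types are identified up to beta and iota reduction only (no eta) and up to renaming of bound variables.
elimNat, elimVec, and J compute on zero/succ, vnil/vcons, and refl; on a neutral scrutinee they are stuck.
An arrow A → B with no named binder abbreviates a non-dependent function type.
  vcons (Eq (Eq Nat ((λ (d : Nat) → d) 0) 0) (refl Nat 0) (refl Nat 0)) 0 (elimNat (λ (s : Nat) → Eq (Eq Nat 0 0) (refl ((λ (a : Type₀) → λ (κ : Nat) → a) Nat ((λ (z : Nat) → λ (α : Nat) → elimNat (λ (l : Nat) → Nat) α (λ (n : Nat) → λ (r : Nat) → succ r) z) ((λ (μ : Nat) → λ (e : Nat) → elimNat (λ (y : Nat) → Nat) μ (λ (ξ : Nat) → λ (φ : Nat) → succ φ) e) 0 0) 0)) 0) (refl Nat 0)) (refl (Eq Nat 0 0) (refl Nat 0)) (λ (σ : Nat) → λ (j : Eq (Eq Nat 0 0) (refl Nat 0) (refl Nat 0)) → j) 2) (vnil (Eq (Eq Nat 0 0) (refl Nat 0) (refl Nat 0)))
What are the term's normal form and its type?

reduced normal form:
  vcons (Eq (Eq Nat 0 0) (refl Nat 0) (refl Nat 0)) 0 (refl (Eq Nat 0 0) (refl Nat 0)) (vnil (Eq (Eq Nat 0 0) (refl Nat 0) (refl Nat 0)))
inferred type:
  Vec (Eq (Eq Nat 0 0) (refl Nat 0) (refl Nat 0)) 1


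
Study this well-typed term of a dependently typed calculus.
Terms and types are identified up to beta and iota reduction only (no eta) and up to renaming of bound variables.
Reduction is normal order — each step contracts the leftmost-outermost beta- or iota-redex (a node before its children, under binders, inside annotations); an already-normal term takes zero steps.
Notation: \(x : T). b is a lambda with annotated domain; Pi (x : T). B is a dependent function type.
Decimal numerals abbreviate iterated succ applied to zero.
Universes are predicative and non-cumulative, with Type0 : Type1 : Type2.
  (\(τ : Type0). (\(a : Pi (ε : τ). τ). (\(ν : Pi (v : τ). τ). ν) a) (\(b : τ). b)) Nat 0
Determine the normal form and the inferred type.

normal form:
  0
the term's type:
  Nat
observation: reduction starts at a beta-redex, and 4 normal-order steps reach the normal form.


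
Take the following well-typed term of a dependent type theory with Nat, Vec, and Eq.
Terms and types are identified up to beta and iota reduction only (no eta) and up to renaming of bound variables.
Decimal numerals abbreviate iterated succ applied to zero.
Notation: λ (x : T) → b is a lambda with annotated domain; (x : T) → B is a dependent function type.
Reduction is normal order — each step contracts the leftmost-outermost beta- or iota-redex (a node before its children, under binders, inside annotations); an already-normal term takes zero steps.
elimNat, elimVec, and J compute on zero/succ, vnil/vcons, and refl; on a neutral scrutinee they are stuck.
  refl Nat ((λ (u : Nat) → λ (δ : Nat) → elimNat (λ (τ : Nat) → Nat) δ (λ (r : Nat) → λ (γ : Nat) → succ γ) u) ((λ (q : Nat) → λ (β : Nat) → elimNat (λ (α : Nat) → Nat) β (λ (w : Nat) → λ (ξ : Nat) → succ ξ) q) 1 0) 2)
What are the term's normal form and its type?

resulting normal form:
  refl Nat 3
type:
  Eq Nat 3 3
observation: reduction starts at a beta-redex, and 12 normal-order steps reach the normal form.


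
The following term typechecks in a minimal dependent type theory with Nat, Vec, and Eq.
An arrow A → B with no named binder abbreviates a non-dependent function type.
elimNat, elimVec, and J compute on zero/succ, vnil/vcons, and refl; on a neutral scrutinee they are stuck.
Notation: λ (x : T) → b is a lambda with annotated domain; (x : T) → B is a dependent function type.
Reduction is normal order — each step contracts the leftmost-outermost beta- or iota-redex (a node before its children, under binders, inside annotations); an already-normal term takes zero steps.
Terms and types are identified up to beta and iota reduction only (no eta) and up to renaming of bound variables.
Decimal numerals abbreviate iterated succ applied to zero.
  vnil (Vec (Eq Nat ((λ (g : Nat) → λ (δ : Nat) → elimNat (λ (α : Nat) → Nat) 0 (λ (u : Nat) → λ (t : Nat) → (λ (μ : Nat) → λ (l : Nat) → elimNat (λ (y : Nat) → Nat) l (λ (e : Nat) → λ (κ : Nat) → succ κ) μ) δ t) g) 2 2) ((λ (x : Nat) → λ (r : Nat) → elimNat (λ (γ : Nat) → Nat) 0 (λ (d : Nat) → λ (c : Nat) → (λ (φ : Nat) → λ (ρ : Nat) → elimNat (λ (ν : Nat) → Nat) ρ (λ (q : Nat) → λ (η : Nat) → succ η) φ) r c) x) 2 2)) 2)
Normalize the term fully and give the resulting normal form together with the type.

resulting normal form:
  vnil (Vec (Eq Nat 4 4) 2)
type:
  Vec (Vec (Eq Nat 4 4) 2) 0
observation: normalization takes exactly 54 steps under the normal-order strategy.


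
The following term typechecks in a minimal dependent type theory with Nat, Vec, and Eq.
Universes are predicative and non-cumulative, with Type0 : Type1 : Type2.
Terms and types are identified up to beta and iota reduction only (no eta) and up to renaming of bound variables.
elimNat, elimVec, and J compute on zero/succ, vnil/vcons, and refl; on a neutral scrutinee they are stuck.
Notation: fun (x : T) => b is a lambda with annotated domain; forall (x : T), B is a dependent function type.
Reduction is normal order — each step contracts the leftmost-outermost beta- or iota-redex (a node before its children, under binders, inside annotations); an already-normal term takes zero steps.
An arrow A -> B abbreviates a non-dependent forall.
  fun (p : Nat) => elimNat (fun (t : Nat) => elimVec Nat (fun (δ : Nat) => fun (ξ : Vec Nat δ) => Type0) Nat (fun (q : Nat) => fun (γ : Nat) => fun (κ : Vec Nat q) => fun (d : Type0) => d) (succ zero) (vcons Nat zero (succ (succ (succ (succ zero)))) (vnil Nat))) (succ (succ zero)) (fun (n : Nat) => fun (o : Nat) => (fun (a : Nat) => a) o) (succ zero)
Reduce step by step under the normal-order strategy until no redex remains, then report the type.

normal-order reduction:
  fun (p : Nat) => elimNat (fun (t : Nat) => elimVec Nat (fun (δ : Nat) => fun (ξ : Vec Nat δ) => Type0) Nat (fun (q : Nat) => fun (γ : Nat) => fun (κ : Vec Nat q) => fun (d : Type0) => d) (succ zero) (vcons Nat zero (succ (succ (succ (succ zero)))) (vnil Nat))) (succ (succ zero)) (fun (n : Nat) => fun (o : Nat) => (fun (a : Nat) => a) o) (succ zero)
  ~> fun (p : Nat) => (fun (t : Nat) => fun (δ : Nat) => (fun (ξ : Nat) => ξ) δ) zero (elimNat (fun (q : Nat) => elimVec Nat (fun (γ : Nat) => fun (κ : Vec Nat γ) => Type0) Nat (fun (d : Nat) => fun (n : Nat) => fun (o : Vec Nat d) => fun (a : Type0) => a) (succ zero) (vcons Nat zero (succ (succ (succ (succ zero)))) (vnil Nat))) (succ (succ zero)) (fun (y : Nat) => fun (z : Nat) => (fun (ρ : Nat) => ρ) z) zero)
  ~> fun (p : Nat) => (fun (t : Nat) => (fun (δ : Nat) => δ) t) (elimNat (fun (ξ : Nat) => elimVec Nat (fun (q : Nat) => fun (γ : Vec Nat q) => Type0) Nat (fun (κ : Nat) => fun (d : Nat) => fun (n : Vec Nat κ) => fun (o : Type0) => o) (succ zero) (vcons Nat zero (succ (succ (succ (succ zero)))) (vnil Nat))) (succ (succ zero)) (fun (a : Nat) => fun (y : Nat) => (fun (z : Nat) => z) y) zero)
  ~> fun (p : Nat) => (fun (t : Nat) => t) (elimNat (fun (δ : Nat) => elimVec Nat (fun (ξ : Nat) => fun (q : Vec Nat ξ) => Type0) Nat (fun (γ : Nat) => fun (κ : Nat) => fun (d : Vec Nat γ) => fun (n : Type0) => n) (succ zero) (vcons Nat zero (succ (succ (succ (succ zero)))) (vnil Nat))) (succ (succ zero)) (fun (o : Nat) => fun (a : Nat) => (fun (y : Nat) => y) a) zero)
  ~> fun (p : Nat) => elimNat (fun (t : Nat) => elimVec Nat (fun (δ : Nat) => fun (ξ : Vec Nat δ) => Type0) Nat (fun (q : Nat) => fun (γ : Nat) => fun (κ : Vec Nat q) => fun (d : Type0) => d) (succ zero) (vcons Nat zero (succ (succ (succ (succ zero)))) (vnil Nat))) (succ (succ zero)) (fun (n : Nat) => fun (o : Nat) => (fun (a : Nat) => a) o) zero
  ~> fun (p : Nat) => succ (succ zero)
type:
  Nat -> Nat


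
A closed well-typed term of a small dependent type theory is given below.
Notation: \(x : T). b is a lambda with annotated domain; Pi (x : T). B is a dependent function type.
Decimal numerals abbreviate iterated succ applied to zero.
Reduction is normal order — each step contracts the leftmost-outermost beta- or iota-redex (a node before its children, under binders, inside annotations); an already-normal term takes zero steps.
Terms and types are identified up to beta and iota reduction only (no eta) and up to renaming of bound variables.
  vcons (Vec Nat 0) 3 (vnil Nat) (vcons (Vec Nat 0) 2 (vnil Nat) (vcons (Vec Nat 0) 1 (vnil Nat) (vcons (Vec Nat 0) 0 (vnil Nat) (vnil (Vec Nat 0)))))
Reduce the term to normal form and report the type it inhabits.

reduced normal form:
  vcons (Vec Nat 0) 3 (vnil Nat) (vcons (Vec Nat 0) 2 (vnil Nat) (vcons (Vec Nat 0) 1 (vnil Nat) (vcons (Vec Nat 0) 0 (vnil Nat) (vnil (Vec Nat 0)))))
the term's type:
  Vec (Vec Nat 0) 4


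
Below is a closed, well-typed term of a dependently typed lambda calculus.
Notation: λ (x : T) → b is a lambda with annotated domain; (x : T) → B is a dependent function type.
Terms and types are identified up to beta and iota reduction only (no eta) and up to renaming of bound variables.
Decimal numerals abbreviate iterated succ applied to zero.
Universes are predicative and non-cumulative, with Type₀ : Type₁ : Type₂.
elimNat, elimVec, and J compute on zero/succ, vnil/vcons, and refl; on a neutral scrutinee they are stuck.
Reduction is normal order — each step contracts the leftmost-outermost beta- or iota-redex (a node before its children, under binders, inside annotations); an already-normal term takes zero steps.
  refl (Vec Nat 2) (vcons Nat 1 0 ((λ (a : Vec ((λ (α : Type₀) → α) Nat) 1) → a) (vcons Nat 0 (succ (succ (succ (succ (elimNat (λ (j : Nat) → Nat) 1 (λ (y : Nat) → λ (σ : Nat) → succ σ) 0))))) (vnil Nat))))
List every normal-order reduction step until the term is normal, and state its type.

normal-order reduction sequence:
  refl (Vec Nat 2) (vcons Nat 1 0 ((λ (a : Vec ((λ (α : Type₀) → α) Nat) 1) → a) (vcons Nat 0 (succ (succ (succ (succ (elimNat (λ (j : Nat) → Nat) 1 (λ (y : Nat) → λ (σ : Nat) → succ σ) 0))))) (vnil Nat))))
  ~> refl (Vec Nat 2) (vcons Nat 1 0 (vcons Nat 0 (succ (succ (succ (succ (elimNat (λ (a : Nat) → Nat) 1 (λ (α : Nat) → λ (j : Nat) → succ j) 0))))) (vnil Nat)))
  ~> refl (Vec Nat 2) (vcons Nat 1 0 (vcons Nat 0 5 (vnil Nat)))
the term's type:
  Eq (Vec Nat 2) (vcons Nat 1 0 (vcons Nat 0 5 (vnil Nat))) (vcons Nat 1 0 (vcons Nat 0 5 (vnil Nat)))


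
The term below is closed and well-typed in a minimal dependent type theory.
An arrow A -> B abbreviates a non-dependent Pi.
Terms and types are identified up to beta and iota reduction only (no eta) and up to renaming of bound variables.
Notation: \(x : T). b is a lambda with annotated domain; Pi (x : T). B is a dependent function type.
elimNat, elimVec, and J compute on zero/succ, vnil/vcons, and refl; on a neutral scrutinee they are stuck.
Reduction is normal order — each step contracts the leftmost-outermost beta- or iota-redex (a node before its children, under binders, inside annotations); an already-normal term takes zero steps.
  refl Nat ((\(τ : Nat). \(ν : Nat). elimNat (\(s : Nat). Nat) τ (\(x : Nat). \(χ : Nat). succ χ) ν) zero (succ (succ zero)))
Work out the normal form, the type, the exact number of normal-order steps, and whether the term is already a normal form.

normal form:
  refl Nat (succ (succ zero))
inferred type:
  Eq Nat (succ (succ zero)) (succ (succ zero))
normal-order step count: 9
term was already normal: no
first contracted redex: a beta-redex


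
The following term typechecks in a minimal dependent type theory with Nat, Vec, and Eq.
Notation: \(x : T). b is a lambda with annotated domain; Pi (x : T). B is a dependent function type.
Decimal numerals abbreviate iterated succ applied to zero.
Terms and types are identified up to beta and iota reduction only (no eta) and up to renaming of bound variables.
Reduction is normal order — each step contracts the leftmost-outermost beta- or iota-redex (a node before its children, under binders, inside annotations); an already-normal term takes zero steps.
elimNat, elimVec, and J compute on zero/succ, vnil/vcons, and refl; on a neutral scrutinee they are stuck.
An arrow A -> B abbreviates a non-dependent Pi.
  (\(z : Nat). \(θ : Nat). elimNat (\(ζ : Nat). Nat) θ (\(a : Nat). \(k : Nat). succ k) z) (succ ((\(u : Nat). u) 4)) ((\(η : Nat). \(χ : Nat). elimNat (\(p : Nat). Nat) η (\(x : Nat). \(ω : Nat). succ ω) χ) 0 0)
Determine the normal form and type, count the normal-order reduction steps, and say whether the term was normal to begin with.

normal form:
  5
type:
  Nat
steps to reach normal form (normal order): 22
term was already normal: no
first redex: a beta-redex


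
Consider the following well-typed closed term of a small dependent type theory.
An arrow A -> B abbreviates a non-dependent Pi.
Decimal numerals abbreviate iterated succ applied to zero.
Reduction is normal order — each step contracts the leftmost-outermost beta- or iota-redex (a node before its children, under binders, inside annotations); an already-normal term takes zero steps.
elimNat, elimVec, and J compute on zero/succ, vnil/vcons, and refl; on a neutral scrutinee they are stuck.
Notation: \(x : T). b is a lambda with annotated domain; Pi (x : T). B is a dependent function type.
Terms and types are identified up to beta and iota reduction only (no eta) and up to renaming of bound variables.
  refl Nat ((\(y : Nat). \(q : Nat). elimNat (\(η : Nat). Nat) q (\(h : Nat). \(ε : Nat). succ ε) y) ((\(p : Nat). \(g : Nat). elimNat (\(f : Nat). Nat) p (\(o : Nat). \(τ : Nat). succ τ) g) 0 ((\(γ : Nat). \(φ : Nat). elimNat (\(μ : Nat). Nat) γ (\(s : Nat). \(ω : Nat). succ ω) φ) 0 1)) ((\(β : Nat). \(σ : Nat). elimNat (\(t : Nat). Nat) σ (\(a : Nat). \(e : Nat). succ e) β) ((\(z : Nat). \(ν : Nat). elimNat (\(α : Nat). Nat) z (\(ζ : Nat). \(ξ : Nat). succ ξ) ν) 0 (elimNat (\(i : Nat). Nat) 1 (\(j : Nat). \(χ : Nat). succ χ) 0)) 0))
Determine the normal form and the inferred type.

resulting normal form:
  refl Nat 2
inferred type:
  Eq Nat 2 2
observation: normalization takes exactly 31 steps under the normal-order strategy.


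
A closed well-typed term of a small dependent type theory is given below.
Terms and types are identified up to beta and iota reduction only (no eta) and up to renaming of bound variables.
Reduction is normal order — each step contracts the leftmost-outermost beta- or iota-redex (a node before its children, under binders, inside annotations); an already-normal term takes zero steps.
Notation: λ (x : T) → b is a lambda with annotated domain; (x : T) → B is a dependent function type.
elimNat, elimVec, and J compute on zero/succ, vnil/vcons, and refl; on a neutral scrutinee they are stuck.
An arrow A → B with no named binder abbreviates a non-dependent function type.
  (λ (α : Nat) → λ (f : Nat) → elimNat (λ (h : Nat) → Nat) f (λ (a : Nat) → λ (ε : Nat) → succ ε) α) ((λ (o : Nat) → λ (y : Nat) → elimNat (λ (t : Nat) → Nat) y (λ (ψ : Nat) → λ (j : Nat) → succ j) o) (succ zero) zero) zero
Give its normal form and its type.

resulting normal form:
  succ zero
the term's type:
  Nat
observation: normalization takes exactly 12 steps under the normal-order strategy.


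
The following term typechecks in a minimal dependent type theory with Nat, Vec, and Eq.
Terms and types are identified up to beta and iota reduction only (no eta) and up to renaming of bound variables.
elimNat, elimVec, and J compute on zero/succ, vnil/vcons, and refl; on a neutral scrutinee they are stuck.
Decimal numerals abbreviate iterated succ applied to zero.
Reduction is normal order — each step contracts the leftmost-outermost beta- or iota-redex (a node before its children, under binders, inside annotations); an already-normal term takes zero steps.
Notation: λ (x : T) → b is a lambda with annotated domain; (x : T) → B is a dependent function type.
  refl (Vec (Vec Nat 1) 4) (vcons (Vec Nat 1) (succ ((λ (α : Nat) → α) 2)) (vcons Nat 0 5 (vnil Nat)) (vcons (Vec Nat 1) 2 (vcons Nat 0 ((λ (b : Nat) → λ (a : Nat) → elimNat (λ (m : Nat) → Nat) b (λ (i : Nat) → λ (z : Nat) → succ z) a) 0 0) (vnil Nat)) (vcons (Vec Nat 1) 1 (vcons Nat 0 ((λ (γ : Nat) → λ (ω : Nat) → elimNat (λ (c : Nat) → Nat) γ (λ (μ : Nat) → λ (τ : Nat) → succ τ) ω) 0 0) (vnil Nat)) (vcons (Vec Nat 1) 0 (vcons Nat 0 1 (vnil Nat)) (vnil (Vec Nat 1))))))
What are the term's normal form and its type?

normal form:
  refl (Vec (Vec Nat 1) 4) (vcons (Vec Nat 1) 3 (vcons Nat 0 5 (vnil Nat)) (vcons (Vec Nat 1) 2 (vcons Nat 0 0 (vnil Nat)) (vcons (Vec Nat 1) 1 (vcons Nat 0 0 (vnil Nat)) (vcons (Vec Nat 1) 0 (vcons Nat 0 1 (vnil Nat)) (vnil (Vec Nat 1))))))
inferred type:
  Eq (Vec (Vec Nat 1) 4) (vcons (Vec Nat 1) 3 (vcons Nat 0 5 (vnil Nat)) (vcons (Vec Nat 1) 2 (vcons Nat 0 0 (vnil Nat)) (vcons (Vec Nat 1) 1 (vcons Nat 0 0 (vnil Nat)) (vcons (Vec Nat 1) 0 (vcons Nat 0 1 (vnil Nat)) (vnil (Vec Nat 1)))))) (vcons (Vec Nat 1) 3 (vcons Nat 0 5 (vnil Nat)) (vcons (Vec Nat 1) 2 (vcons Nat 0 0 (vnil Nat)) (vcons (Vec Nat 1) 1 (vcons Nat 0 0 (vnil Nat)) (vcons (Vec Nat 1) 0 (vcons Nat 0 1 (vnil Nat)) (vnil (Vec Nat 1))))))


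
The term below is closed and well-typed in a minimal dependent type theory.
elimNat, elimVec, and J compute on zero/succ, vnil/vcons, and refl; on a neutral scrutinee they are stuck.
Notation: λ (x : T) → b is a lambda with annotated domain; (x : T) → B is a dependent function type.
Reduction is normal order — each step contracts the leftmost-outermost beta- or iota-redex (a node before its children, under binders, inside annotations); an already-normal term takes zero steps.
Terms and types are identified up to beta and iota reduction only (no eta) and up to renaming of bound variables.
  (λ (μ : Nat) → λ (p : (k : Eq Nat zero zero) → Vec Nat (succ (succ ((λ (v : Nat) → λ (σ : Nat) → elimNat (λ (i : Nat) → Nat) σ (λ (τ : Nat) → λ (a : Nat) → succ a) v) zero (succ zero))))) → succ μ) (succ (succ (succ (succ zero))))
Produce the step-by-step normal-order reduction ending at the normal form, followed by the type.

normal-order reduction:
  (λ (μ : Nat) → λ (p : (k : Eq Nat zero zero) → Vec Nat (succ (succ ((λ (v : Nat) → λ (σ : Nat) → elimNat (λ (i : Nat) → Nat) σ (λ (τ : Nat) → λ (a : Nat) → succ a) v) zero (succ zero))))) → succ μ) (succ (succ (succ (succ zero))))
  ~> λ (μ : (p : Eq Nat zero zero) → Vec Nat (succ (succ ((λ (k : Nat) → λ (v : Nat) → elimNat (λ (σ : Nat) → Nat) v (λ (i : Nat) → λ (τ : Nat) → succ τ) k) zero (succ zero))))) → succ (succ (succ (succ (succ zero))))
  ~> λ (μ : (p : Eq Nat zero zero) → Vec Nat (succ (succ ((λ (k : Nat) → elimNat (λ (v : Nat) → Nat) k (λ (σ : Nat) → λ (i : Nat) → succ i) zero) (succ zero))))) → succ (succ (succ (succ (succ zero))))
  ~> λ (μ : (p : Eq Nat zero zero) → Vec Nat (succ (succ (elimNat (λ (k : Nat) → Nat) (succ zero) (λ (v : Nat) → λ (σ : Nat) → succ σ) zero)))) → succ (succ (succ (succ (succ zero))))
  ~> λ (μ : (p : Eq Nat zero zero) → Vec Nat (succ (succ (succ zero)))) → succ (succ (succ (succ (succ zero))))
inferred type:
  (μ : (p : Eq Nat zero zero) → Vec Nat (succ (succ (succ zero)))) → Nat


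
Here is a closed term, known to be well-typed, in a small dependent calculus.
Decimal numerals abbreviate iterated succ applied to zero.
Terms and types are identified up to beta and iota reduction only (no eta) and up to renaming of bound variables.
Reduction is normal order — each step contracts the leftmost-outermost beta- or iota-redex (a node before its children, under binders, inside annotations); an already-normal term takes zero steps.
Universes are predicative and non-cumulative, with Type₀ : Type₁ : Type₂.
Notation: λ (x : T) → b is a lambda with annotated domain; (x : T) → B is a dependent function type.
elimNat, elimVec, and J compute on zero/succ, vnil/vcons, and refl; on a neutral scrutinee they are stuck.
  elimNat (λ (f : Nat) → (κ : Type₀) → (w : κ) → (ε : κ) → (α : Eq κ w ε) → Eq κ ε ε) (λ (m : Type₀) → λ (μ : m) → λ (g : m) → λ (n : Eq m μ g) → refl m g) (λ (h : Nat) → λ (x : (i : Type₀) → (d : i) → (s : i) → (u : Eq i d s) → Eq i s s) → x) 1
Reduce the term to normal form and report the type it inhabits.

resulting normal form:
  λ (f : Type₀) → λ (κ : f) → λ (w : f) → λ (ε : Eq f κ w) → refl f w
the term's type:
  (f : Type₀) → (κ : f) → (w : f) → (ε : Eq f κ w) → Eq f w w


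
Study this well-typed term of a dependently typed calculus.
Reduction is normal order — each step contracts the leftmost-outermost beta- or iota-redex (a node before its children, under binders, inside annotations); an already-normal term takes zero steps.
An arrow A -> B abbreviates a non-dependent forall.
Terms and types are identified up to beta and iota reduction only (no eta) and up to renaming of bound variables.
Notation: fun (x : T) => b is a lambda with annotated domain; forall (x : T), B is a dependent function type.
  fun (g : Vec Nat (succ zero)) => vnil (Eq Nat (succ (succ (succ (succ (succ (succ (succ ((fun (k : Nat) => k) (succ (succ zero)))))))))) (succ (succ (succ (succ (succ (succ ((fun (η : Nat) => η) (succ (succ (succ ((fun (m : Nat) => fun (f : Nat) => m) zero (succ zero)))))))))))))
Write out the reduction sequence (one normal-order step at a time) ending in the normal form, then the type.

normal-order reduction:
  fun (g : Vec Nat (succ zero)) => vnil (Eq Nat (succ (succ (succ (succ (succ (succ (succ ((fun (k : Nat) => k) (succ (succ zero)))))))))) (succ (succ (succ (succ (succ (succ ((fun (η : Nat) => η) (succ (succ (succ ((fun (m : Nat) => fun (f : Nat) => m) zero (succ zero)))))))))))))
  ~> fun (g : Vec Nat (succ zero)) => vnil (Eq Nat (succ (succ (succ (succ (succ (succ (succ (succ (succ zero))))))))) (succ (succ (succ (succ (succ (succ ((fun (k : Nat) => k) (succ (succ (succ ((fun (η : Nat) => fun (m : Nat) => η) zero (succ zero)))))))))))))
  ~> fun (g : Vec Nat (succ zero)) => vnil (Eq Nat (succ (succ (succ (succ (succ (succ (succ (succ (succ zero))))))))) (succ (succ (succ (succ (succ (succ (succ (succ (succ ((fun (k : Nat) => fun (η : Nat) => k) zero (succ zero))))))))))))
  ~> fun (g : Vec Nat (succ zero)) => vnil (Eq Nat (succ (succ (succ (succ (succ (succ (succ (succ (succ zero))))))))) (succ (succ (succ (succ (succ (succ (succ (succ (succ ((fun (k : Nat) => zero) (succ zero))))))))))))
  ~> fun (g : Vec Nat (succ zero)) => vnil (Eq Nat (succ (succ (succ (succ (succ (succ (succ (succ (succ zero))))))))) (succ (succ (succ (succ (succ (succ (succ (succ (succ zero))))))))))
type:
  Vec Nat (succ zero) -> Vec (Eq Nat (succ (succ (succ (succ (succ (succ (succ (succ (succ zero))))))))) (succ (succ (succ (succ (succ (succ (succ (succ (succ zero)))))))))) zero


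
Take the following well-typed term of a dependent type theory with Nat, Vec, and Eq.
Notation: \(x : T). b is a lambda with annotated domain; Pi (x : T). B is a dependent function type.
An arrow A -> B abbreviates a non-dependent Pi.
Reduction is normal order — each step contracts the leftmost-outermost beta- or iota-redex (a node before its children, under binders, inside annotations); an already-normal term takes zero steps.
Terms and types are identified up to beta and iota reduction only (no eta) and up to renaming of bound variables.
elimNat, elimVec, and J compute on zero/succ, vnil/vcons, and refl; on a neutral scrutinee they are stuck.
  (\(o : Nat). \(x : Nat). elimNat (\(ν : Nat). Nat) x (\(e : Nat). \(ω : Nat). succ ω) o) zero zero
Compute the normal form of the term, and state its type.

normal form:
  zero
type:
  Nat
observation: 3 normal-order steps normalize the term, beginning with a beta-redex.


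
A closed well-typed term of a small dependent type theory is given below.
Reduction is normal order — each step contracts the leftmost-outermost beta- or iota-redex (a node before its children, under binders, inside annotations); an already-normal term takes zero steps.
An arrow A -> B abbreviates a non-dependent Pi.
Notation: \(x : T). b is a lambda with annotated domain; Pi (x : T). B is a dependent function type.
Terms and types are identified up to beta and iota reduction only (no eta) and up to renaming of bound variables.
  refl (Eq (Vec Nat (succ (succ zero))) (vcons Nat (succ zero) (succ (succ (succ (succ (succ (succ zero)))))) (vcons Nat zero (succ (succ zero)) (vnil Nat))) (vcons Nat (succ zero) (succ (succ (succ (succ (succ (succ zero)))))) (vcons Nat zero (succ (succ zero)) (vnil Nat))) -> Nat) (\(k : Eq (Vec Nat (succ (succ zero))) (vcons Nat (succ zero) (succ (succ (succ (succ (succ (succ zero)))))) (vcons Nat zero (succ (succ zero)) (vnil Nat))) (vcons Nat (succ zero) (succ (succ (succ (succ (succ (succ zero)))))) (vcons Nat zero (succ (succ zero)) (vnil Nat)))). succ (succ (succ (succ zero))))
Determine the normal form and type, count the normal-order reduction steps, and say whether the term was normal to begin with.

reduced normal form:
  refl (Eq (Vec Nat (succ (succ zero))) (vcons Nat (succ zero) (succ (succ (succ (succ (succ (succ zero)))))) (vcons Nat zero (succ (succ zero)) (vnil Nat))) (vcons Nat (succ zero) (succ (succ (succ (succ (succ (succ zero)))))) (vcons Nat zero (succ (succ zero)) (vnil Nat))) -> Nat) (\(k : Eq (Vec Nat (succ (succ zero))) (vcons Nat (succ zero) (succ (succ (succ (succ (succ (succ zero)))))) (vcons Nat zero (succ (succ zero)) (vnil Nat))) (vcons Nat (succ zero) (succ (succ (succ (succ (succ (succ zero)))))) (vcons Nat zero (succ (succ zero)) (vnil Nat)))). succ (succ (succ (succ zero))))
the term's type:
  Eq (Eq (Vec Nat (succ (succ zero))) (vcons Nat (succ zero) (succ (succ (succ (succ (succ (succ zero)))))) (vcons Nat zero (succ (succ zero)) (vnil Nat))) (vcons Nat (succ zero) (succ (succ (succ (succ (succ (succ zero)))))) (vcons Nat zero (succ (succ zero)) (vnil Nat))) -> Nat) (\(k : Eq (Vec Nat (succ (succ zero))) (vcons Nat (succ zero) (succ (succ (succ (succ (succ (succ zero)))))) (vcons Nat zero (succ (succ zero)) (vnil Nat))) (vcons Nat (succ zero) (succ (succ (succ (succ (succ (succ zero)))))) (vcons Nat zero (succ (succ zero)) (vnil Nat)))). succ (succ (succ (succ zero)))) (\(ν : Eq (Vec Nat (succ (succ zero))) (vcons Nat (succ zero) (succ (succ (succ (succ (succ (succ zero)))))) (vcons Nat zero (succ (succ zero)) (vnil Nat))) (vcons Nat (succ zero) (succ (succ (succ (succ (succ (succ zero)))))) (vcons Nat zero (succ (succ zero)) (vnil Nat)))). succ (succ (succ (succ zero))))
normal-order step count: 0
term was already normal: yes


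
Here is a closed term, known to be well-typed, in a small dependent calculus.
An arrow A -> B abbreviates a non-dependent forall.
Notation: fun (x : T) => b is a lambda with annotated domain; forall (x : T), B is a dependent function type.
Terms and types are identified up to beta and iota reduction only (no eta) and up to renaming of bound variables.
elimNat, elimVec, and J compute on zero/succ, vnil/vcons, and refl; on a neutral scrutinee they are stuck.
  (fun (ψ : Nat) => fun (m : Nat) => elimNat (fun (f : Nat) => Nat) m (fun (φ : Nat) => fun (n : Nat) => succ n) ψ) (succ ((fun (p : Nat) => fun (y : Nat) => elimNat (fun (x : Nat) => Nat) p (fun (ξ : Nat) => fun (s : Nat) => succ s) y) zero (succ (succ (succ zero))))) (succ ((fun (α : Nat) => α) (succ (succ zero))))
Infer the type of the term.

the term's type:
  Nat


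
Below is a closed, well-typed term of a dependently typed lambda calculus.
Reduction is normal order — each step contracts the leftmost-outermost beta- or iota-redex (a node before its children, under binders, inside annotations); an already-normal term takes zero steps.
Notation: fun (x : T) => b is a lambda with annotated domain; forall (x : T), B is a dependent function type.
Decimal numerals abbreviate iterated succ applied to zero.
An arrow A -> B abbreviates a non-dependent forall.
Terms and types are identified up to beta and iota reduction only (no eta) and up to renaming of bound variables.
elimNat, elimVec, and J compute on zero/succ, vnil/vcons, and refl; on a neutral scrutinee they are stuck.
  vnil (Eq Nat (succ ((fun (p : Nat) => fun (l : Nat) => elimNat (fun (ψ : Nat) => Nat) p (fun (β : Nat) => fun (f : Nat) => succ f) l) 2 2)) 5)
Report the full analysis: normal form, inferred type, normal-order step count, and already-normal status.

reduced normal form:
  vnil (Eq Nat 5 5)
type:
  Vec (Eq Nat 5 5) 0
steps to reach normal form (normal order): 9
term was already normal: no
first contracted redex: a beta-redex


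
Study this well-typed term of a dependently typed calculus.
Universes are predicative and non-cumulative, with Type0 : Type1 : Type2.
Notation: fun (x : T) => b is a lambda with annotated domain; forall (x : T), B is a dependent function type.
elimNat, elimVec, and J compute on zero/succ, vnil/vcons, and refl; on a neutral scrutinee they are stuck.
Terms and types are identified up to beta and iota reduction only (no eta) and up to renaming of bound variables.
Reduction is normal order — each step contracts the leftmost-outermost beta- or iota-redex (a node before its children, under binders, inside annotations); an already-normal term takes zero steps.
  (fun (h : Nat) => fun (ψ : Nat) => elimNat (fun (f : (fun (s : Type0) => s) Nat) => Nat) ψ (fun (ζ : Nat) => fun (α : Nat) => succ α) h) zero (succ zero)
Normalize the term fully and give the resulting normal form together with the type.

normal form:
  succ zero
type:
  Nat
observation: the term reaches its normal form after 3 normal-order steps.
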